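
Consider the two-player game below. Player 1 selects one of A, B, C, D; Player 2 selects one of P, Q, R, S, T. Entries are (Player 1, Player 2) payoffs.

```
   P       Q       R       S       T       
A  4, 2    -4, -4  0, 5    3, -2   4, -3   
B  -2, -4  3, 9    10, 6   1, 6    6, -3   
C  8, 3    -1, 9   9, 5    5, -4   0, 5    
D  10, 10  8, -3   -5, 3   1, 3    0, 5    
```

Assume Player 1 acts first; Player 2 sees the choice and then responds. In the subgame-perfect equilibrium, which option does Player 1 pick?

D

Solve by backward induction (Player 1 leads).
- A: BR = R, leader payoff 0.
- B: BR = Q, leader payoff 3.
- C: BR = Q, leader payoff -1.
- D: BR = P, leader payoff 10.
Among 0, 3, -1, 10, the best is 10 at D. Subgame-perfect outcome: (D, P) with payoffs (10, 10).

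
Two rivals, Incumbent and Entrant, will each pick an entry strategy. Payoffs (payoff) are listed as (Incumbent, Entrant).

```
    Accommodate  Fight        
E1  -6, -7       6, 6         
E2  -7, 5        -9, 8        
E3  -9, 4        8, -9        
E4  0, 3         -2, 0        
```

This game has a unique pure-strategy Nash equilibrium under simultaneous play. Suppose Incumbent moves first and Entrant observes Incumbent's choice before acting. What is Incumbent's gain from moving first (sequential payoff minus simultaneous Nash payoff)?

Solve by backward induction (Incumbent leads).
- E1 → Entrant plays Fight (best of -7, 6); Incumbent gets 6.
- E2 → Entrant plays Fight (best of 5, 8); Incumbent gets -9.
- E3 → Entrant plays Accommodate (best of 4, -9); Incumbent gets -9.
- E4 → Entrant plays Accommodate (best of 3, 0); Incumbent gets 0.
Among 6, -9, -9, 0, the best is 6 at E1. Subgame-perfect outcome: (E1, Fight) with payoffs (6, 6).
Under simultaneous play:
Incumbent's best replies: Accommodate→E4; Fight→E3.
Entrant's best replies: E1→Fight; E2→Fight; E3→Accommodate; E4→Accommodate.
Only (E4, Accommodate) has each player best-responding; Nash payoffs (0, 3).
Incumbent's commitment gain: 6 − 0 = 6.

6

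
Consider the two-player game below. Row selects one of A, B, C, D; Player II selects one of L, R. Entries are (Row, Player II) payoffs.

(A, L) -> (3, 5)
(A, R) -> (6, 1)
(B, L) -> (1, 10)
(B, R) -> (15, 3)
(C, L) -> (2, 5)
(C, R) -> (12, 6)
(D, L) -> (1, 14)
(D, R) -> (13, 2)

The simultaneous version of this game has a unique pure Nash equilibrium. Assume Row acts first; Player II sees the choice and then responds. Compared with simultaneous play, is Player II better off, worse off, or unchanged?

Work backward from Player II's decision.
- A → Player II plays L (best of 5, 1); Row gets 3.
- B → Player II plays L (best of 10, 3); Row gets 1.
- C → Player II plays R (best of 5, 6); Row gets 12.
- D → Player II plays L (best of 14, 2); Row gets 1.
Row's induced payoffs are 3, 1, 12, 1, so Row commits to C. Subgame-perfect outcome: (C, R) with payoffs (12, 6).
Under simultaneous play:
Row's best replies: L→A; R→B.
Player II's best replies: A→L; B→L; C→R; D→L.
The unique mutual best reply is (A, L), giving (3, 5).
Player II earns 6 sequentially versus 5 at the Nash outcome: better off.

better off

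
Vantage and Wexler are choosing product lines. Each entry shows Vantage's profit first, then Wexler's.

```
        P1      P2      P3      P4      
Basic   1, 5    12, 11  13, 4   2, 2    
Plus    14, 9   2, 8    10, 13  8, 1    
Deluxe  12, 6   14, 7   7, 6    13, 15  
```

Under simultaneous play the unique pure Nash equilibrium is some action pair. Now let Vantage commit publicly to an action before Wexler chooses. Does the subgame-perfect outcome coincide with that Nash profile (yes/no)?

yes

Work backward from Wexler's decision.
- Basic: BR = P2, leader payoff 12.
- Plus: BR = P3, leader payoff 10.
- Deluxe: BR = P4, leader payoff 13.
Maximizing over 12, 10, 13, Vantage chooses Deluxe. Subgame-perfect outcome: (Deluxe, P4) with payoffs (13, 15).
Now find the simultaneous Nash equilibrium.
Vantage's best replies: P1→Plus; P2→Deluxe; P3→Basic; P4→Deluxe.
Wexler's best replies: Basic→P2; Plus→P3; Deluxe→P4.
Only (Deluxe, P4) has each player best-responding; Nash payoffs (13, 15).
Sequential outcome (Deluxe, P4) coincides with the Nash profile (Deluxe, P4).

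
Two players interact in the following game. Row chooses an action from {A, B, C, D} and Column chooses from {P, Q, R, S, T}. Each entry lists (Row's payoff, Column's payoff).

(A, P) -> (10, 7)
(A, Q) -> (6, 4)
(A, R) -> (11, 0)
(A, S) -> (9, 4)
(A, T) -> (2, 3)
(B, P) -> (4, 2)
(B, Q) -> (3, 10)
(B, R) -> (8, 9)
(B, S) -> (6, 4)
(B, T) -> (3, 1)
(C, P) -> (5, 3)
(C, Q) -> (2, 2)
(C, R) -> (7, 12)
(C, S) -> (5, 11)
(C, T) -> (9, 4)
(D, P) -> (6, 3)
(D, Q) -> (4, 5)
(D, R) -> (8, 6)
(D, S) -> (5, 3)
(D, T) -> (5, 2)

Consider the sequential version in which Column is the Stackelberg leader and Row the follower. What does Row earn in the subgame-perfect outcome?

Backward induction with Column moving first.
- P → Row plays A (best of 10, 4, 5, 6); Column gets 7.
- Q → Row plays A (best of 6, 3, 2, 4); Column gets 4.
- R → Row plays A (best of 11, 8, 7, 8); Column gets 0.
- S → Row plays A (best of 9, 6, 5, 5); Column gets 4.
- T → Row plays C (best of 2, 3, 9, 5); Column gets 4.
Column's induced payoffs are 7, 4, 0, 4, 4, so Column commits to P. Subgame-perfect outcome: (A, P) with payoffs (10, 7).

10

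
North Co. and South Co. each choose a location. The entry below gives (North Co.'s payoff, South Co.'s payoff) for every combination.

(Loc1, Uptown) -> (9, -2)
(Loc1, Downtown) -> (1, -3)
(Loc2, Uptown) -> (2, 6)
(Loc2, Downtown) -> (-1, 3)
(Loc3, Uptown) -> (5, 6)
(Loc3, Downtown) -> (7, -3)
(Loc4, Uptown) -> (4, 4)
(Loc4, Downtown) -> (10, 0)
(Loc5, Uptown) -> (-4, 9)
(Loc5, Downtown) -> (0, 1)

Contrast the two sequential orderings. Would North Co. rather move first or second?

second

If North Co. leads: South Co.'s best replies are Loc1→Uptown, Loc2→Uptown, Loc3→Uptown, Loc4→Uptown, Loc5→Uptown; North Co.'s induced payoffs 9, 2, 5, 4, -4; outcome (Loc1, Uptown), payoffs (9, -2).
If South Co. leads: North Co.'s best replies are Uptown→Loc1, Downtown→Loc4; South Co.'s induced payoffs -2, 0; outcome (Loc4, Downtown), payoffs (10, 0).
North Co. gets 9 moving first and 10 moving second, so North Co. prefers to move second.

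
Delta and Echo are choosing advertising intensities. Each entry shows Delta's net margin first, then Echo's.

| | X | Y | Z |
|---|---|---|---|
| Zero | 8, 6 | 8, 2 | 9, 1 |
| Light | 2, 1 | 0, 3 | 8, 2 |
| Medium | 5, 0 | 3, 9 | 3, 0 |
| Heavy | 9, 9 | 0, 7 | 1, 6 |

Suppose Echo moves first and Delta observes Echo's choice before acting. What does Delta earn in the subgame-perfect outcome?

9

Work backward from Delta's decision.
- X: Delta compares 8, 2, 5, 9 and picks Heavy; Echo would get 9.
- Y: Delta compares 8, 0, 3, 0 and picks Zero; Echo would get 2.
- Z: Delta compares 9, 8, 3, 1 and picks Zero; Echo would get 1.
Maximizing over 9, 2, 1, Echo chooses X. Subgame-perfect outcome: (Heavy, X) with payoffs (9, 9).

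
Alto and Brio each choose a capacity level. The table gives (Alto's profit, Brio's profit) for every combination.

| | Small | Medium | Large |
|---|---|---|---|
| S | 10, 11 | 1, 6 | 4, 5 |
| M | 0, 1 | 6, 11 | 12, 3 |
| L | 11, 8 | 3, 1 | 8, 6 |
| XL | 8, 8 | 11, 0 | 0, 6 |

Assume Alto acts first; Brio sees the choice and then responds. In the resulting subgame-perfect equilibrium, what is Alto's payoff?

Brio best-responds to each possible Alto move:
- S: BR = Small, leader payoff 10.
- M: BR = Medium, leader payoff 6.
- L: BR = Small, leader payoff 11.
- XL: BR = Small, leader payoff 8.
Alto's induced payoffs are 10, 6, 11, 8, so Alto commits to L. Subgame-perfect outcome: (L, Small) with payoffs (11, 8).

11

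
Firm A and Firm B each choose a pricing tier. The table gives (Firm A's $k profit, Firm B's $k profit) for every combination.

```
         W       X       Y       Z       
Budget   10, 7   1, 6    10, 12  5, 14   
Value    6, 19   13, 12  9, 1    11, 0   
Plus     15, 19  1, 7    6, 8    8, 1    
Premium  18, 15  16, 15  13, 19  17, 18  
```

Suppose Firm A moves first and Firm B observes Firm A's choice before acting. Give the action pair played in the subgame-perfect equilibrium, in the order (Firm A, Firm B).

Firm B best-responds to each possible Firm A move:
- Budget: BR = Z, leader payoff 5.
- Value: BR = W, leader payoff 6.
- Plus: BR = W, leader payoff 15.
- Premium: BR = Y, leader payoff 13.
Among 5, 6, 15, 13, the best is 15 at Plus. Subgame-perfect outcome: (Plus, W) with payoffs (15, 19).

(Plus, W)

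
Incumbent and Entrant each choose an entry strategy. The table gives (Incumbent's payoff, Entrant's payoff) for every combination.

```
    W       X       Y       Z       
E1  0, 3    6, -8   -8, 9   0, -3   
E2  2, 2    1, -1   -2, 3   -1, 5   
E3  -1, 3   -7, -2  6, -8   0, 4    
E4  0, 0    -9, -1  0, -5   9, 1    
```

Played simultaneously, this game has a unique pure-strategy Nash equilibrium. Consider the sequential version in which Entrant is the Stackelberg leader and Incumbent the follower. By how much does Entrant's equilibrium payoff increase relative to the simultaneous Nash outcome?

Backward induction with Entrant moving first.
- W → Incumbent plays E2 (best of 0, 2, -1, 0); Entrant gets 2.
- X → Incumbent plays E1 (best of 6, 1, -7, -9); Entrant gets -8.
- Y → Incumbent plays E3 (best of -8, -2, 6, 0); Entrant gets -8.
- Z → Incumbent plays E4 (best of 0, -1, 0, 9); Entrant gets 1.
Entrant's induced payoffs are 2, -8, -8, 1, so Entrant commits to W. Subgame-perfect outcome: (E2, W) with payoffs (2, 2).
Under simultaneous play:
Incumbent's best replies: W→E2; X→E1; Y→E3; Z→E4.
Entrant's best replies: E1→Y; E2→Z; E3→Z; E4→Z.
Only (E4, Z) has each player best-responding; Nash payoffs (9, 1).
Entrant's commitment gain: 2 − 1 = 1.

1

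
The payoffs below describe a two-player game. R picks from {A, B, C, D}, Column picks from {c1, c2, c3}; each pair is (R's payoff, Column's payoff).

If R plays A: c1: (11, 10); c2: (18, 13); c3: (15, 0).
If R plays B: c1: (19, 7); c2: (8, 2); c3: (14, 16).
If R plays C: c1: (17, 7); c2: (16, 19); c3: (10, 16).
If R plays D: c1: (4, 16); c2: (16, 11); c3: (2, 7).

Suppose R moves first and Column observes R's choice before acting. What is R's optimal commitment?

A

Solve by backward induction (R leads).
- A: Column compares 10, 13, 0 and picks c2; R would get 18.
- B: Column compares 7, 2, 16 and picks c3; R would get 14.
- C: Column compares 7, 19, 16 and picks c2; R would get 16.
- D: Column compares 16, 11, 7 and picks c1; R would get 4.
R's induced payoffs are 18, 14, 16, 4, so R commits to A. Subgame-perfect outcome: (A, c2) with payoffs (18, 13).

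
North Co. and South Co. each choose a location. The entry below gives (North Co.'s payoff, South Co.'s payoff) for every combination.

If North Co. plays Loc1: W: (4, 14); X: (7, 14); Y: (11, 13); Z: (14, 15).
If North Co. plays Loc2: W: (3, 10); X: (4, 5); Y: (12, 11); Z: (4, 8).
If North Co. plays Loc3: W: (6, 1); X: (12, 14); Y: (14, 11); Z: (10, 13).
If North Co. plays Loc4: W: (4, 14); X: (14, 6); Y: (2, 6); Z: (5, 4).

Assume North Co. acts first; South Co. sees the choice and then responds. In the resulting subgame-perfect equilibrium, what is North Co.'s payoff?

Solve by backward induction (North Co. leads).
- Loc1 → South Co. plays Z (best of 14, 14, 13, 15); North Co. gets 14.
- Loc2 → South Co. plays Y (best of 10, 5, 11, 8); North Co. gets 12.
- Loc3 → South Co. plays X (best of 1, 14, 11, 13); North Co. gets 12.
- Loc4 → South Co. plays W (best of 14, 6, 6, 4); North Co. gets 4.
Among 14, 12, 12, 4, the best is 14 at Loc1. Subgame-perfect outcome: (Loc1, Z) with payoffs (14, 15).

14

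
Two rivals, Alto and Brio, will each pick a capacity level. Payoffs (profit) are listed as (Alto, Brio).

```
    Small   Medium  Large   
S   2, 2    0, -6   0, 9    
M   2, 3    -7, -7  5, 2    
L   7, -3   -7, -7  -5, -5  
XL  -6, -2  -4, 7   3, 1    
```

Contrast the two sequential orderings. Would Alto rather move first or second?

first

If Alto leads: Brio's best replies are S→Large, M→Small, L→Small, XL→Medium; Alto's induced payoffs 0, 2, 7, -4; outcome (L, Small), payoffs (7, -3).
If Brio leads: Alto's best replies are Small→L, Medium→S, Large→M; Brio's induced payoffs -3, -6, 2; outcome (M, Large), payoffs (5, 2).
Alto gets 7 moving first and 5 moving second, so Alto prefers to move first.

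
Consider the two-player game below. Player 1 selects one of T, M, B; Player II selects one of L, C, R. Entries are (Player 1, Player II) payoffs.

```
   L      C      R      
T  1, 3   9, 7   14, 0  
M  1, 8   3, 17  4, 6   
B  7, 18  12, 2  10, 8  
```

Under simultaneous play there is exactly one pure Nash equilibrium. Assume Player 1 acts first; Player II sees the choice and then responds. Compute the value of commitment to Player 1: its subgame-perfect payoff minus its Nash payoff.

2

Backward induction with Player 1 moving first.
- T: Player II compares 3, 7, 0 and picks C; Player 1 would get 9.
- M: Player II compares 8, 17, 6 and picks C; Player 1 would get 3.
- B: Player II compares 18, 2, 8 and picks L; Player 1 would get 7.
Player 1's induced payoffs are 9, 3, 7, so Player 1 commits to T. Subgame-perfect outcome: (T, C) with payoffs (9, 7).
Under simultaneous play:
Player 1's best replies: L→B; C→B; R→T.
Player II's best replies: T→C; M→C; B→L.
Only (B, L) has each player best-responding; Nash payoffs (7, 18).
Player 1's commitment gain: 9 − 7 = 2.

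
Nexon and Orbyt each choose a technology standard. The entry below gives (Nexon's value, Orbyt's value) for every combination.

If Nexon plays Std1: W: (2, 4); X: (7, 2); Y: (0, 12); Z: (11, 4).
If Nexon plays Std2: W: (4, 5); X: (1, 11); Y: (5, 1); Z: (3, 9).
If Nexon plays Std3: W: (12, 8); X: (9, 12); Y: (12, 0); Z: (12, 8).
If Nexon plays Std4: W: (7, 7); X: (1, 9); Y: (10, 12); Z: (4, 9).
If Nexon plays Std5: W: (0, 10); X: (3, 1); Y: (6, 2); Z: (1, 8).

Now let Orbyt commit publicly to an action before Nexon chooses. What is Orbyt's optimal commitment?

Work backward from Nexon's decision.
- W: Nexon compares 2, 4, 12, 7, 0 and picks Std3; Orbyt would get 8.
- X: Nexon compares 7, 1, 9, 1, 3 and picks Std3; Orbyt would get 12.
- Y: Nexon compares 0, 5, 12, 10, 6 and picks Std3; Orbyt would get 0.
- Z: Nexon compares 11, 3, 12, 4, 1 and picks Std3; Orbyt would get 8.
Maximizing over 8, 12, 0, 8, Orbyt chooses X. Subgame-perfect outcome: (Std3, X) with payoffs (9, 12).

X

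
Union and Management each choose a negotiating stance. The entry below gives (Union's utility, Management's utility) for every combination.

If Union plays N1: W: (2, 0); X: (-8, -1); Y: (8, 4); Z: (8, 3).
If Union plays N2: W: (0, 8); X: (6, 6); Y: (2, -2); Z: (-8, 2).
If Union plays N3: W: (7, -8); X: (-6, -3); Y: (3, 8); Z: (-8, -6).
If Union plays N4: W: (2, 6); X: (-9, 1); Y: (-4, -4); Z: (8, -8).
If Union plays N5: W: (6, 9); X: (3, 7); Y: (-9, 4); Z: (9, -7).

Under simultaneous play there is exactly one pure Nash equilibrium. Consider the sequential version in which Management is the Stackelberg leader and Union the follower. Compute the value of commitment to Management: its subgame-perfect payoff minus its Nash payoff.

Union best-responds to each possible Management move:
- W: Union compares 2, 0, 7, 2, 6 and picks N3; Management would get -8.
- X: Union compares -8, 6, -6, -9, 3 and picks N2; Management would get 6.
- Y: Union compares 8, 2, 3, -4, -9 and picks N1; Management would get 4.
- Z: Union compares 8, -8, -8, 8, 9 and picks N5; Management would get -7.
Maximizing over -8, 6, 4, -7, Management chooses X. Subgame-perfect outcome: (N2, X) with payoffs (6, 6).
Now find the simultaneous Nash equilibrium.
Union's best replies: W→N3; X→N2; Y→N1; Z→N5.
Management's best replies: N1→Y; N2→W; N3→Y; N4→W; N5→W.
Only (N1, Y) has each player best-responding; Nash payoffs (8, 4).
Management's commitment gain: 6 − 4 = 2.

2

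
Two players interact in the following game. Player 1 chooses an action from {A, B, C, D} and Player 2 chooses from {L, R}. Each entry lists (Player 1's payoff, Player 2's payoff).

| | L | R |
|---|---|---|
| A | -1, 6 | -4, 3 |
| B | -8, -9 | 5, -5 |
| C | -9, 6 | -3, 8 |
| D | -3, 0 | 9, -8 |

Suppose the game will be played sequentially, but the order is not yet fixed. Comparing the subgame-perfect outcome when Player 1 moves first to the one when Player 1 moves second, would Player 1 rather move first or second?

first

If Player 1 leads: Player 2's best replies are A→L, B→R, C→R, D→L; Player 1's induced payoffs -1, 5, -3, -3; outcome (B, R), payoffs (5, -5).
If Player 2 leads: Player 1's best replies are L→A, R→D; Player 2's induced payoffs 6, -8; outcome (A, L), payoffs (-1, 6).
Player 1 gets 5 moving first and -1 moving second, so Player 1 prefers to move first.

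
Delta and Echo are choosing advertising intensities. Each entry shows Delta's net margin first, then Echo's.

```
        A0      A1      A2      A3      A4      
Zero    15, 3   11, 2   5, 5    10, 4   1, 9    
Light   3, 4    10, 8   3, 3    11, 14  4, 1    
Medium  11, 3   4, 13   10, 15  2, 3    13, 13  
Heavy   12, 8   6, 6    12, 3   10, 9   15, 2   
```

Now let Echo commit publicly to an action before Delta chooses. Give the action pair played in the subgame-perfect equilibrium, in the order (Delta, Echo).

Solve by backward induction (Echo leads).
- A0 → Delta plays Zero (best of 15, 3, 11, 12); Echo gets 3.
- A1 → Delta plays Zero (best of 11, 10, 4, 6); Echo gets 2.
- A2 → Delta plays Heavy (best of 5, 3, 10, 12); Echo gets 3.
- A3 → Delta plays Light (best of 10, 11, 2, 10); Echo gets 14.
- A4 → Delta plays Heavy (best of 1, 4, 13, 15); Echo gets 2.
Echo's induced payoffs are 3, 2, 3, 14, 2, so Echo commits to A3. Subgame-perfect outcome: (Light, A3) with payoffs (11, 14).

(Light, A3)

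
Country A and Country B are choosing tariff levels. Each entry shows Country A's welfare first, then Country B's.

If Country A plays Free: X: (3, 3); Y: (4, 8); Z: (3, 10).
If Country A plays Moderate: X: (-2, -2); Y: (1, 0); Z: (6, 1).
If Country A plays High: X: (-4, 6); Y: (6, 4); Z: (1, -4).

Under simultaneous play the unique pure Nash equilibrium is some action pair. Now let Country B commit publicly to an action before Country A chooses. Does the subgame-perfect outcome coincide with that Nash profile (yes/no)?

Work backward from Country A's decision.
- X: BR = Free, leader payoff 3.
- Y: BR = High, leader payoff 4.
- Z: BR = Moderate, leader payoff 1.
Country B's induced payoffs are 3, 4, 1, so Country B commits to Y. Subgame-perfect outcome: (High, Y) with payoffs (6, 4).
For the simultaneous game, intersect best replies.
Country A's best replies: X→Free; Y→High; Z→Moderate.
Country B's best replies: Free→Z; Moderate→Z; High→X.
The unique mutual best reply is (Moderate, Z), giving (6, 1).
Sequential outcome (High, Y) differs from the Nash profile (Moderate, Z).

no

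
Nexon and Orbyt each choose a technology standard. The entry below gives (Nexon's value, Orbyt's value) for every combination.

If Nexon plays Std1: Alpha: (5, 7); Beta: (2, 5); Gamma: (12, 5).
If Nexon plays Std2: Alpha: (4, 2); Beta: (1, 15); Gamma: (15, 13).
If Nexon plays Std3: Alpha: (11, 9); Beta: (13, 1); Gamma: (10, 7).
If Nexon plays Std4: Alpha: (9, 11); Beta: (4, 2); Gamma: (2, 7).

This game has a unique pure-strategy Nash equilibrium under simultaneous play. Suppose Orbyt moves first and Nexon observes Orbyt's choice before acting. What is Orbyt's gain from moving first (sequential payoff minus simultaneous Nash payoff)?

4

Work backward from Nexon's decision.
- Alpha: BR = Std3, leader payoff 9.
- Beta: BR = Std3, leader payoff 1.
- Gamma: BR = Std2, leader payoff 13.
Maximizing over 9, 1, 13, Orbyt chooses Gamma. Subgame-perfect outcome: (Std2, Gamma) with payoffs (15, 13).
Under simultaneous play:
Nexon's best replies: Alpha→Std3; Beta→Std3; Gamma→Std2.
Orbyt's best replies: Std1→Alpha; Std2→Beta; Std3→Alpha; Std4→Alpha.
Only (Std3, Alpha) has each player best-responding; Nash payoffs (11, 9).
Orbyt's commitment gain: 13 − 9 = 4.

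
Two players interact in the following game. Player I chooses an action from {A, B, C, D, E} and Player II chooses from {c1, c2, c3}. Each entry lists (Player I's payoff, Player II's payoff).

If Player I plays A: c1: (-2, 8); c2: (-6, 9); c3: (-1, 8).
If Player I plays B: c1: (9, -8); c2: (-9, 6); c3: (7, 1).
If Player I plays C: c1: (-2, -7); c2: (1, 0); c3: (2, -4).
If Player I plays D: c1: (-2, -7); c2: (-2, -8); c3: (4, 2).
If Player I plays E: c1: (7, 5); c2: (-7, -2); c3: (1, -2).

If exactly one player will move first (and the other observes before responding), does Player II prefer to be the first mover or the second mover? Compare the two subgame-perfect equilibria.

If Player I leads: Player II's best replies are A→c2, B→c2, C→c2, D→c3, E→c1; Player I's induced payoffs -6, -9, 1, 4, 7; outcome (E, c1), payoffs (7, 5).
If Player II leads: Player I's best replies are c1→B, c2→C, c3→B; Player II's induced payoffs -8, 0, 1; outcome (B, c3), payoffs (7, 1).
Player II gets 1 moving first and 5 moving second, so Player II prefers to move second.

second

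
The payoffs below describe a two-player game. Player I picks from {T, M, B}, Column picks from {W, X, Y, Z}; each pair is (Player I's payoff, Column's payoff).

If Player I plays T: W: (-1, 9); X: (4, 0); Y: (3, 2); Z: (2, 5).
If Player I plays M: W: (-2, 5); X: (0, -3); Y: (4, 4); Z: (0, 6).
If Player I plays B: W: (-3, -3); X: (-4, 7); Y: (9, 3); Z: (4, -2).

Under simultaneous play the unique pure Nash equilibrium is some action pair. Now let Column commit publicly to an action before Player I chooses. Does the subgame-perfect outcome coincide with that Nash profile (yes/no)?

yes

Work backward from Player I's decision.
- W: BR = T, leader payoff 9.
- X: BR = T, leader payoff 0.
- Y: BR = B, leader payoff 3.
- Z: BR = B, leader payoff -2.
Column's induced payoffs are 9, 0, 3, -2, so Column commits to W. Subgame-perfect outcome: (T, W) with payoffs (-1, 9).
For the simultaneous game, intersect best replies.
Player I's best replies: W→T; X→T; Y→B; Z→B.
Column's best replies: T→W; M→Z; B→X.
The unique mutual best reply is (T, W), giving (-1, 9).
Sequential outcome (T, W) coincides with the Nash profile (T, W).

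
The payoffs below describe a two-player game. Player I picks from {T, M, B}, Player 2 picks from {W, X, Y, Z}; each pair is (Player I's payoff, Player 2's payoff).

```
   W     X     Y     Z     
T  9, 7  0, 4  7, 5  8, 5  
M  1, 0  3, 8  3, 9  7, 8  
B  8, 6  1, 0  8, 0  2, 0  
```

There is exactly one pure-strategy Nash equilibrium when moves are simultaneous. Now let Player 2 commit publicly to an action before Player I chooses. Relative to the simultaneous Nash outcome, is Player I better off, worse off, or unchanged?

worse off

Backward induction with Player 2 moving first.
- W: Player I compares 9, 1, 8 and picks T; Player 2 would get 7.
- X: Player I compares 0, 3, 1 and picks M; Player 2 would get 8.
- Y: Player I compares 7, 3, 8 and picks B; Player 2 would get 0.
- Z: Player I compares 8, 7, 2 and picks T; Player 2 would get 5.
Among 7, 8, 0, 5, the best is 8 at X. Subgame-perfect outcome: (M, X) with payoffs (3, 8).
For the simultaneous game, intersect best replies.
Player I's best replies: W→T; X→M; Y→B; Z→T.
Player 2's best replies: T→W; M→Y; B→W.
Only (T, W) has each player best-responding; Nash payoffs (9, 7).
Player I earns 3 sequentially versus 9 at the Nash outcome: worse off.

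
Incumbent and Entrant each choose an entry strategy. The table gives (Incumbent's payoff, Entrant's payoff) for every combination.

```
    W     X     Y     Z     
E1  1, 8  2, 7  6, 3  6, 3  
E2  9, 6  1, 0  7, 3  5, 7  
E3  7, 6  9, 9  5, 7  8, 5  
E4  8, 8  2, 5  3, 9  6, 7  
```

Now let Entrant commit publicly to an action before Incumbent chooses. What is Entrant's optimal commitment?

Work backward from Incumbent's decision.
- W: BR = E2, leader payoff 6.
- X: BR = E3, leader payoff 9.
- Y: BR = E2, leader payoff 3.
- Z: BR = E3, leader payoff 5.
Entrant's induced payoffs are 6, 9, 3, 5, so Entrant commits to X. Subgame-perfect outcome: (E3, X) with payoffs (9, 9).

X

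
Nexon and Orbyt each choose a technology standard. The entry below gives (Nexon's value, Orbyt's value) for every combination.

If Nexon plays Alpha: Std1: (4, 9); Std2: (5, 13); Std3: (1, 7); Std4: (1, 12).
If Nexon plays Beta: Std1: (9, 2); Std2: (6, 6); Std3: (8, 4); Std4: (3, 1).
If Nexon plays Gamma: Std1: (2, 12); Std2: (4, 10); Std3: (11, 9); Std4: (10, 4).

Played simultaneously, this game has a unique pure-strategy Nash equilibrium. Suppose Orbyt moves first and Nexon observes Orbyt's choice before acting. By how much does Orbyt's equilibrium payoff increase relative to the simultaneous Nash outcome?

3

Backward induction with Orbyt moving first.
- Std1: Nexon compares 4, 9, 2 and picks Beta; Orbyt would get 2.
- Std2: Nexon compares 5, 6, 4 and picks Beta; Orbyt would get 6.
- Std3: Nexon compares 1, 8, 11 and picks Gamma; Orbyt would get 9.
- Std4: Nexon compares 1, 3, 10 and picks Gamma; Orbyt would get 4.
Maximizing over 2, 6, 9, 4, Orbyt chooses Std3. Subgame-perfect outcome: (Gamma, Std3) with payoffs (11, 9).
Under simultaneous play:
Nexon's best replies: Std1→Beta; Std2→Beta; Std3→Gamma; Std4→Gamma.
Orbyt's best replies: Alpha→Std2; Beta→Std2; Gamma→Std1.
The unique mutual best reply is (Beta, Std2), giving (6, 6).
Orbyt's commitment gain: 9 − 6 = 3.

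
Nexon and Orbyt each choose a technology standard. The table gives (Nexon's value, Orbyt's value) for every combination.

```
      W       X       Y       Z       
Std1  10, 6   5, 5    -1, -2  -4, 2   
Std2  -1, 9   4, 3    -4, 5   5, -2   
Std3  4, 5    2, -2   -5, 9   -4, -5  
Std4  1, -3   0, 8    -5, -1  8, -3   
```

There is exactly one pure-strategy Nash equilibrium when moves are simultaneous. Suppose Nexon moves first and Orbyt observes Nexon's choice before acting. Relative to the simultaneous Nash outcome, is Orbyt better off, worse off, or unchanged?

unchanged

Work backward from Orbyt's decision.
- Std1: Orbyt compares 6, 5, -2, 2 and picks W; Nexon would get 10.
- Std2: Orbyt compares 9, 3, 5, -2 and picks W; Nexon would get -1.
- Std3: Orbyt compares 5, -2, 9, -5 and picks Y; Nexon would get -5.
- Std4: Orbyt compares -3, 8, -1, -3 and picks X; Nexon would get 0.
Maximizing over 10, -1, -5, 0, Nexon chooses Std1. Subgame-perfect outcome: (Std1, W) with payoffs (10, 6).
Under simultaneous play:
Nexon's best replies: W→Std1; X→Std1; Y→Std1; Z→Std4.
Orbyt's best replies: Std1→W; Std2→W; Std3→Y; Std4→X.
Only (Std1, W) has each player best-responding; Nash payoffs (10, 6).
Orbyt earns 6 sequentially versus 6 at the Nash outcome: unchanged.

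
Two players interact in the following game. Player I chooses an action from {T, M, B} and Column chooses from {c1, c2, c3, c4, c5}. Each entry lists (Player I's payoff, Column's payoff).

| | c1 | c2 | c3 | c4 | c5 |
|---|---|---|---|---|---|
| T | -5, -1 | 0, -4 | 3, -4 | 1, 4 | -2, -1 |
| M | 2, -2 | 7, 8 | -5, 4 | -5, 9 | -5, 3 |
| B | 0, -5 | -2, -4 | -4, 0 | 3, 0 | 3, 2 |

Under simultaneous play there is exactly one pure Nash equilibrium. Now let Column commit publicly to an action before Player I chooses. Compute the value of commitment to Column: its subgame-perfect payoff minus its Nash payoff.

Work backward from Player I's decision.
- c1 → Player I plays M (best of -5, 2, 0); Column gets -2.
- c2 → Player I plays M (best of 0, 7, -2); Column gets 8.
- c3 → Player I plays T (best of 3, -5, -4); Column gets -4.
- c4 → Player I plays B (best of 1, -5, 3); Column gets 0.
- c5 → Player I plays B (best of -2, -5, 3); Column gets 2.
Among -2, 8, -4, 0, 2, the best is 8 at c2. Subgame-perfect outcome: (M, c2) with payoffs (7, 8).
Under simultaneous play:
Player I's best replies: c1→M; c2→M; c3→T; c4→B; c5→B.
Column's best replies: T→c4; M→c4; B→c5.
The unique mutual best reply is (B, c5), giving (3, 2).
Column's commitment gain: 8 − 2 = 6.

6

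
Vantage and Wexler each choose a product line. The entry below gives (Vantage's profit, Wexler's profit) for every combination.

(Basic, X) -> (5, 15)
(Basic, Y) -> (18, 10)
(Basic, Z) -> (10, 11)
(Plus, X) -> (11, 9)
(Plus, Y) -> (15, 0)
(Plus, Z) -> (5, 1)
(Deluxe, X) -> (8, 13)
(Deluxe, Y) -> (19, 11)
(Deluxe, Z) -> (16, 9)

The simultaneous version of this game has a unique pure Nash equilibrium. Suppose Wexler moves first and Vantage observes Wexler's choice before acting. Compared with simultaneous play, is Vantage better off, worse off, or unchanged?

Backward induction with Wexler moving first.
- X: BR = Plus, leader payoff 9.
- Y: BR = Deluxe, leader payoff 11.
- Z: BR = Deluxe, leader payoff 9.
Maximizing over 9, 11, 9, Wexler chooses Y. Subgame-perfect outcome: (Deluxe, Y) with payoffs (19, 11).
Now find the simultaneous Nash equilibrium.
Vantage's best replies: X→Plus; Y→Deluxe; Z→Deluxe.
Wexler's best replies: Basic→X; Plus→X; Deluxe→X.
Only (Plus, X) has each player best-responding; Nash payoffs (11, 9).
Vantage earns 19 sequentially versus 11 at the Nash outcome: better off.

better off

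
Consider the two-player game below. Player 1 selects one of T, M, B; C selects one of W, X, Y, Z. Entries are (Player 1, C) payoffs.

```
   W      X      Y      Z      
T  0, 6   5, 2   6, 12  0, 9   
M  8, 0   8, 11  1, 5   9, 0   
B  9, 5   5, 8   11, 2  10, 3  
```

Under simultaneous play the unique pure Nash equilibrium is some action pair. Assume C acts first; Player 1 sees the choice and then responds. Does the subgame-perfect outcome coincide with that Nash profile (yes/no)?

yes

Work backward from Player 1's decision.
- W: BR = B, leader payoff 5.
- X: BR = M, leader payoff 11.
- Y: BR = B, leader payoff 2.
- Z: BR = B, leader payoff 3.
Among 5, 11, 2, 3, the best is 11 at X. Subgame-perfect outcome: (M, X) with payoffs (8, 11).
Now find the simultaneous Nash equilibrium.
Player 1's best replies: W→B; X→M; Y→B; Z→B.
C's best replies: T→Y; M→X; B→X.
The unique mutual best reply is (M, X), giving (8, 11).
Sequential outcome (M, X) coincides with the Nash profile (M, X).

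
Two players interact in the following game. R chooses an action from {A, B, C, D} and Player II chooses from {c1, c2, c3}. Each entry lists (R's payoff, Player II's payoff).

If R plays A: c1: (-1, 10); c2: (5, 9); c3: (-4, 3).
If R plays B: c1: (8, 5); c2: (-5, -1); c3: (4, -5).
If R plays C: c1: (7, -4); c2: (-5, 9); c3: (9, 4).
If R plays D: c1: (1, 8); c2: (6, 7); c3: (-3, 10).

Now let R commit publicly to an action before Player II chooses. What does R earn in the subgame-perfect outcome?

Player II best-responds to each possible R move:
- A: BR = c1, leader payoff -1.
- B: BR = c1, leader payoff 8.
- C: BR = c2, leader payoff -5.
- D: BR = c3, leader payoff -3.
R's induced payoffs are -1, 8, -5, -3, so R commits to B. Subgame-perfect outcome: (B, c1) with payoffs (8, 5).

8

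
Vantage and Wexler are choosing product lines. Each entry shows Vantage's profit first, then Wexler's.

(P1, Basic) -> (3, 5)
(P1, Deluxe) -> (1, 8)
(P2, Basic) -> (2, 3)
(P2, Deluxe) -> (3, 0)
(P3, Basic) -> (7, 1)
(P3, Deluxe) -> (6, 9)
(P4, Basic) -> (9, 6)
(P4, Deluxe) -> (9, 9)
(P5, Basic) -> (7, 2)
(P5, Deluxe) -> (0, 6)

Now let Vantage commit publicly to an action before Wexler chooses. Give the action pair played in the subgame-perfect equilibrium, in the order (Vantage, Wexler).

Work backward from Wexler's decision.
- P1: Wexler compares 5, 8 and picks Deluxe; Vantage would get 1.
- P2: Wexler compares 3, 0 and picks Basic; Vantage would get 2.
- P3: Wexler compares 1, 9 and picks Deluxe; Vantage would get 6.
- P4: Wexler compares 6, 9 and picks Deluxe; Vantage would get 9.
- P5: Wexler compares 2, 6 and picks Deluxe; Vantage would get 0.
Maximizing over 1, 2, 6, 9, 0, Vantage chooses P4. Subgame-perfect outcome: (P4, Deluxe) with payoffs (9, 9).

(P4, Deluxe)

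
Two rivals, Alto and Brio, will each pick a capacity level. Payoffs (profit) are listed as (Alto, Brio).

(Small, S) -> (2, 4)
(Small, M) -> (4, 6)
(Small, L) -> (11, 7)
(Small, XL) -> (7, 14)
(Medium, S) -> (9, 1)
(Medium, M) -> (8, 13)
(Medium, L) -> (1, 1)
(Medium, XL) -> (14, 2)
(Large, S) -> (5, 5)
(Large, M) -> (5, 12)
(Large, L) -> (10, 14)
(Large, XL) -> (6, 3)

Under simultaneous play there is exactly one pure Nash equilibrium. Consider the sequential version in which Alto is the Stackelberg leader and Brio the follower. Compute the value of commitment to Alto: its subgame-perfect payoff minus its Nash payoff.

Work backward from Brio's decision.
- Small: Brio compares 4, 6, 7, 14 and picks XL; Alto would get 7.
- Medium: Brio compares 1, 13, 1, 2 and picks M; Alto would get 8.
- Large: Brio compares 5, 12, 14, 3 and picks L; Alto would get 10.
Maximizing over 7, 8, 10, Alto chooses Large. Subgame-perfect outcome: (Large, L) with payoffs (10, 14).
Under simultaneous play:
Alto's best replies: S→Medium; M→Medium; L→Small; XL→Medium.
Brio's best replies: Small→XL; Medium→M; Large→L.
The unique mutual best reply is (Medium, M), giving (8, 13).
Alto's commitment gain: 10 − 8 = 2.

2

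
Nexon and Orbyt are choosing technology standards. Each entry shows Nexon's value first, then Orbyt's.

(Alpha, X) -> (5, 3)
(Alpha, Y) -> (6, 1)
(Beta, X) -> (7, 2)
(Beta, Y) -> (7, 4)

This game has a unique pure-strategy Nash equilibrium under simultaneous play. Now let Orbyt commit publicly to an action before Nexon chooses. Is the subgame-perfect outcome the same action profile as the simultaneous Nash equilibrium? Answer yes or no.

Solve by backward induction (Orbyt leads).
- X: BR = Beta, leader payoff 2.
- Y: BR = Beta, leader payoff 4.
Orbyt's induced payoffs are 2, 4, so Orbyt commits to Y. Subgame-perfect outcome: (Beta, Y) with payoffs (7, 4).
For the simultaneous game, intersect best replies.
Nexon's best replies: X→Beta; Y→Beta.
Orbyt's best replies: Alpha→X; Beta→Y.
Only (Beta, Y) has each player best-responding; Nash payoffs (7, 4).
Sequential outcome (Beta, Y) coincides with the Nash profile (Beta, Y).

yes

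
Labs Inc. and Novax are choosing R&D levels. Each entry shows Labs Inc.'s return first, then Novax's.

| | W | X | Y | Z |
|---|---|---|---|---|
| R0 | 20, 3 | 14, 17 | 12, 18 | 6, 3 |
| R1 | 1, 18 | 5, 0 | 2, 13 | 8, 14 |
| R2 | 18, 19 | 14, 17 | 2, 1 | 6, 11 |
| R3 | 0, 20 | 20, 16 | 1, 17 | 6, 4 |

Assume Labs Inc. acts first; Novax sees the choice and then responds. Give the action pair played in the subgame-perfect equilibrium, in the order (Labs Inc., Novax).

Backward induction with Labs Inc. moving first.
- R0 → Novax plays Y (best of 3, 17, 18, 3); Labs Inc. gets 12.
- R1 → Novax plays W (best of 18, 0, 13, 14); Labs Inc. gets 1.
- R2 → Novax plays W (best of 19, 17, 1, 11); Labs Inc. gets 18.
- R3 → Novax plays W (best of 20, 16, 17, 4); Labs Inc. gets 0.
Among 12, 1, 18, 0, the best is 18 at R2. Subgame-perfect outcome: (R2, W) with payoffs (18, 19).

(R2, W)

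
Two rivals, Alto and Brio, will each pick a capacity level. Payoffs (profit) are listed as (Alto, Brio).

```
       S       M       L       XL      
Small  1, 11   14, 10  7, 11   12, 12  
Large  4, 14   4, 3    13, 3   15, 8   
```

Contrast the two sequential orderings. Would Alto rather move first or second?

first

If Alto leads: Brio's best replies are Small→XL, Large→S; Alto's induced payoffs 12, 4; outcome (Small, XL), payoffs (12, 12).
If Brio leads: Alto's best replies are S→Large, M→Small, L→Large, XL→Large; Brio's induced payoffs 14, 10, 3, 8; outcome (Large, S), payoffs (4, 14).
Alto gets 12 moving first and 4 moving second, so Alto prefers to move first.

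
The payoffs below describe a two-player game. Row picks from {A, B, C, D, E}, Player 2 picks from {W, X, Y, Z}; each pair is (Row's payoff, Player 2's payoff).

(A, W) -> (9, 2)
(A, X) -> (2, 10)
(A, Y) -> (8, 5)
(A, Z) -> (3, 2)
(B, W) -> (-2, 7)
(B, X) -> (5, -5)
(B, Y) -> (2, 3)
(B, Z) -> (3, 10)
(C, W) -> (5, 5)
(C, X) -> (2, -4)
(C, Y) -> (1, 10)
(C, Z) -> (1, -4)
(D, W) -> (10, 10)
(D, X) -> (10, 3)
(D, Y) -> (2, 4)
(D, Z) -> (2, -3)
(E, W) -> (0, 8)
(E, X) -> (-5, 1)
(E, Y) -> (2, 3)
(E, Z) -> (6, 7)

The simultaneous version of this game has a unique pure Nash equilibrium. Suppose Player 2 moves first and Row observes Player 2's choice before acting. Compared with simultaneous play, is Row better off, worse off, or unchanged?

unchanged

Backward induction with Player 2 moving first.
- W → Row plays D (best of 9, -2, 5, 10, 0); Player 2 gets 10.
- X → Row plays D (best of 2, 5, 2, 10, -5); Player 2 gets 3.
- Y → Row plays A (best of 8, 2, 1, 2, 2); Player 2 gets 5.
- Z → Row plays E (best of 3, 3, 1, 2, 6); Player 2 gets 7.
Player 2's induced payoffs are 10, 3, 5, 7, so Player 2 commits to W. Subgame-perfect outcome: (D, W) with payoffs (10, 10).
Now find the simultaneous Nash equilibrium.
Row's best replies: W→D; X→D; Y→A; Z→E.
Player 2's best replies: A→X; B→Z; C→Y; D→W; E→W.
The unique mutual best reply is (D, W), giving (10, 10).
Row earns 10 sequentially versus 10 at the Nash outcome: unchanged.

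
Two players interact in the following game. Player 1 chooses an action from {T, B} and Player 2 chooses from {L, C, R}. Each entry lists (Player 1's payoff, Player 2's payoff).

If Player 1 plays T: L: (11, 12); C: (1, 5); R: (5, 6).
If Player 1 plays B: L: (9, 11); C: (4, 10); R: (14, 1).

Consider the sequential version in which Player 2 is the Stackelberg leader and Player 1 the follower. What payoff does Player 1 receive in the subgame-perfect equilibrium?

11

Work backward from Player 1's decision.
- L → Player 1 plays T (best of 11, 9); Player 2 gets 12.
- C → Player 1 plays B (best of 1, 4); Player 2 gets 10.
- R → Player 1 plays B (best of 5, 14); Player 2 gets 1.
Player 2's induced payoffs are 12, 10, 1, so Player 2 commits to L. Subgame-perfect outcome: (T, L) with payoffs (11, 12).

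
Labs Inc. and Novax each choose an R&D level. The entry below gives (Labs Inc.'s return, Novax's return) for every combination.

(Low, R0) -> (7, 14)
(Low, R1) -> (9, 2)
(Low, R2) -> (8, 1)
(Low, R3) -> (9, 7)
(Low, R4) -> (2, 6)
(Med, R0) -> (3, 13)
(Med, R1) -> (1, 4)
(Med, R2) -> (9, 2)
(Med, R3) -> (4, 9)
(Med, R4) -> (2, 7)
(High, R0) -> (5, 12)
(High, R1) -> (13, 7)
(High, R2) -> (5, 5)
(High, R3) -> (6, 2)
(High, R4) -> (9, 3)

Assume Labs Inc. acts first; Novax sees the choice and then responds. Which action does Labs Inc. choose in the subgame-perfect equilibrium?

Solve by backward induction (Labs Inc. leads).
- Low: Novax compares 14, 2, 1, 7, 6 and picks R0; Labs Inc. would get 7.
- Med: Novax compares 13, 4, 2, 9, 7 and picks R0; Labs Inc. would get 3.
- High: Novax compares 12, 7, 5, 2, 3 and picks R0; Labs Inc. would get 5.
Labs Inc.'s induced payoffs are 7, 3, 5, so Labs Inc. commits to Low. Subgame-perfect outcome: (Low, R0) with payoffs (7, 14).

Low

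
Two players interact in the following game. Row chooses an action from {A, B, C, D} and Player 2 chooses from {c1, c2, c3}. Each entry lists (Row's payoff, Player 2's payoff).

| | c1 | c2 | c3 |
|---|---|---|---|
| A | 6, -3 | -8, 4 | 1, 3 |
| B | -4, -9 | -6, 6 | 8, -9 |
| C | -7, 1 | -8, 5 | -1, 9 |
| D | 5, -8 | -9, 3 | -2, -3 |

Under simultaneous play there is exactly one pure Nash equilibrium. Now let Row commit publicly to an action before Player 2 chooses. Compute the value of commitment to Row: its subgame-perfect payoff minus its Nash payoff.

Work backward from Player 2's decision.
- A: Player 2 compares -3, 4, 3 and picks c2; Row would get -8.
- B: Player 2 compares -9, 6, -9 and picks c2; Row would get -6.
- C: Player 2 compares 1, 5, 9 and picks c3; Row would get -1.
- D: Player 2 compares -8, 3, -3 and picks c2; Row would get -9.
Row's induced payoffs are -8, -6, -1, -9, so Row commits to C. Subgame-perfect outcome: (C, c3) with payoffs (-1, 9).
Now find the simultaneous Nash equilibrium.
Row's best replies: c1→A; c2→B; c3→B.
Player 2's best replies: A→c2; B→c2; C→c3; D→c2.
The unique mutual best reply is (B, c2), giving (-6, 6).
Row's commitment gain: -1 − -6 = 5.

5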